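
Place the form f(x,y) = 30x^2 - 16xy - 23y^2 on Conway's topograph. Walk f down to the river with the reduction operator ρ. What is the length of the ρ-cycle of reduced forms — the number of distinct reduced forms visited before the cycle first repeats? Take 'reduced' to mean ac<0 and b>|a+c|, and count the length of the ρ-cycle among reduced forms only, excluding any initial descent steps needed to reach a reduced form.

D = 3016, ⌊√D⌋ = 54
descent: ρ → (-23,16,30)  [lands on river]
river: ρ → (30,44,-9)
river: ρ → (-9,46,25)
river: ρ → (25,54,-1)
river: ρ → (-1,54,25)
river: ρ → (25,46,-9)
river: ρ → (-9,44,30)
river: ρ → (30,16,-23)
river: ρ → (-23,30,23)
river: ρ → (23,16,-30)
river: ρ → (-30,44,9)
river: ρ → (9,46,-25)
river: ρ → (-25,54,1)
river: ρ → (1,54,-25)
river: ρ → (-25,46,9)
river: ρ → (9,44,-30)
river: ρ → (-30,16,23)
river: ρ → (23,30,-23)
ρ-cycle length = 18 (tail of 1 descent step not counted)

18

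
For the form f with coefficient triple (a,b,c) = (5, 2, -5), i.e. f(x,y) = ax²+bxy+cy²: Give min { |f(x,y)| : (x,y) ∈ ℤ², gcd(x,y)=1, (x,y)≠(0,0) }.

river: ρ → (-5,8,2)
river: ρ → (2,8,-5)
river: ρ → (-5,2,5)
river: ρ → (5,8,-2)
river: ρ → (-2,8,5)
river: ρ → (5,2,-5)
closes: descent 0, river 6
min |a| on river = 2

2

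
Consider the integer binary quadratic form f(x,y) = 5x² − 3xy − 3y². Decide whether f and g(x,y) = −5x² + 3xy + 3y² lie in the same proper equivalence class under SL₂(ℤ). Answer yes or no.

D₁ = 69, D₂ = 69
river cycle of f (length 4): (-3, 3, 5), (5, 7, -1), (-1, 7, 5), (5, 3, -3)
river cycle of g (length 4): (3, 3, -5), (-5, 7, 1), (1, 7, -5), (-5, 3, 3)
cycles differ ⇒ inequivalent

no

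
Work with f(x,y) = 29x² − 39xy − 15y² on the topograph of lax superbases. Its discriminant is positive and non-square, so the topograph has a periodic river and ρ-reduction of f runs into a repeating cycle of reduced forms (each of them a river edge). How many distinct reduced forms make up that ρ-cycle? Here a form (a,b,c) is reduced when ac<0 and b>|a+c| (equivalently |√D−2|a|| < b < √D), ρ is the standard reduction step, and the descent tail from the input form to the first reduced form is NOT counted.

D = 3261, ⌊√D⌋ = 57
descent: ρ → (-15,39,29)  [lands on river]
river: ρ → (29,19,-25)
river: ρ → (-25,31,23)
river: ρ → (23,15,-33)
river: ρ → (-33,51,5)
river: ρ → (5,49,-43)
river: ρ → (-43,37,11)
river: ρ → (11,51,-15)
ρ-cycle length = 8 (tail of 1 descent step not counted)

8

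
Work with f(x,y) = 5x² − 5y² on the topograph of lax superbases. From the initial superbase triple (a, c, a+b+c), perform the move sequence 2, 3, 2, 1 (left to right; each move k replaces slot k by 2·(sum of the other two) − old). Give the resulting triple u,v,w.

start (5,-5,0) = (f(1,0),f(0,1),f(1,1))
replace slot 2: 2·(5+0) − (-5) = 15 → (5,15,0)
replace slot 3: 2·(5+15) − 0 = 40 → (5,15,40)
replace slot 2: 2·(5+40) − 15 = 75 → (5,75,40)
replace slot 1: 2·(75+40) − 5 = 225 → (225,75,40)

225,75,40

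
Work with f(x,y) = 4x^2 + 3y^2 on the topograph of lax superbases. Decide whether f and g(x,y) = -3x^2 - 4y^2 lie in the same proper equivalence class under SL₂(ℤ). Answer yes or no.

D₁ = -48, D₂ = -48
f: flip: (4,0,3)→(3,0,4)
f: reduced (well bottom): (3,0,4) with a≤c, −a<b≤a
g is negative-definite; reduce −g:
−g: reduced (well bottom): (3,0,4) with a≤c, −a<b≤a
flip sign back: reduced form of g is (-3,0,-4)
reduced forms (3, 0, 4) vs (-3, 0, -4) ⇒ inequivalent

no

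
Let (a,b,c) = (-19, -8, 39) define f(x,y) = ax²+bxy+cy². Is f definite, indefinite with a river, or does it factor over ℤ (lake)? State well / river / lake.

D = b²−4ac = (-8)² − 4·(-19)·39 = 3028
D > 0 non-square ⇒ indefinite ⇒ periodic river

river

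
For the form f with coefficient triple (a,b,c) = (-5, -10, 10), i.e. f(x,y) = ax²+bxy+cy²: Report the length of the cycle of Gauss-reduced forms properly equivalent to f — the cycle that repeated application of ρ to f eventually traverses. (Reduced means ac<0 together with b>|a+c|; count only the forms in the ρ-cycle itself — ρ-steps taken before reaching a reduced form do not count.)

D = 300, ⌊√D⌋ = 17
descent: ρ → (10,10,-5)  [lands on river]
river: ρ → (-5,10,10)
ρ-cycle length = 2 (tail of 1 descent step not counted)

2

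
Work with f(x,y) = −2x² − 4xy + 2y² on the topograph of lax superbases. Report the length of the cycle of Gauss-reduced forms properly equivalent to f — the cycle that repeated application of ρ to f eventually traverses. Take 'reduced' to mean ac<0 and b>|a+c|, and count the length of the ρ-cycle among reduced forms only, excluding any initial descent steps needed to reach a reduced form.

D = 32, ⌊√D⌋ = 5
descent: ρ → (2,4,-2)  [lands on river]
river: ρ → (-2,4,2)
ρ-cycle length = 2 (tail of 1 descent step not counted)

2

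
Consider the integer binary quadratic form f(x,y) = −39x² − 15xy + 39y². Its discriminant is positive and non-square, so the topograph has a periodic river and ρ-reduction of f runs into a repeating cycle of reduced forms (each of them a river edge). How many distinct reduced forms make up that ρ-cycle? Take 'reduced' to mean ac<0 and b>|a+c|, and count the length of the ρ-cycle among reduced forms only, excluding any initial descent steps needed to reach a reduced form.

D = 6309, ⌊√D⌋ = 79
descent: ρ → (39,15,-39)  [lands on river]
river: ρ → (-39,63,15)
river: ρ → (15,57,-51)
river: ρ → (-51,45,21)
river: ρ → (21,39,-57)
river: ρ → (-57,75,3)
river: ρ → (3,75,-57)
river: ρ → (-57,39,21)
river: ρ → (21,45,-51)
river: ρ → (-51,57,15)
river: ρ → (15,63,-39)
river: ρ → (-39,15,39)
river: ρ → (39,63,-15)
river: ρ → (-15,57,51)
river: ρ → (51,45,-21)
river: ρ → (-21,39,57)
river: ρ → (57,75,-3)
river: ρ → (-3,75,57)
river: ρ → (57,39,-21)
river: ρ → (-21,45,51)
river: ρ → (51,57,-15)
river: ρ → (-15,63,39)
ρ-cycle length = 22 (tail of 1 descent step not counted)

22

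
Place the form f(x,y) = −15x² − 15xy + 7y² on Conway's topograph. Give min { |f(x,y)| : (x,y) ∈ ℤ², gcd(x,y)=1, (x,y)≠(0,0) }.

descent: ρ → (7,15,-15)  [lands on river]
river: ρ → (-15,15,7)
river: ρ → (7,13,-17)
river: ρ → (-17,21,3)
river: ρ → (3,21,-17)
river: ρ → (-17,13,7)
closes: descent 1, river 6
min |a| on river = 3

3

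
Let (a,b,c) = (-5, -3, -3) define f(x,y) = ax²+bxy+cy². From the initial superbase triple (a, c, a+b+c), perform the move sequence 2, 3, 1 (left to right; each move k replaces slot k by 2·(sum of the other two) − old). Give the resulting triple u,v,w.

start (-5,-3,-11) = (f(1,0),f(0,1),f(1,1))
replace slot 2: 2·((-5)+(-11)) − (-3) = -29 → (-5,-29,-11)
replace slot 3: 2·((-5)+(-29)) − (-11) = -57 → (-5,-29,-57)
replace slot 1: 2·((-29)+(-57)) − (-5) = -167 → (-167,-29,-57)

-167,-29,-57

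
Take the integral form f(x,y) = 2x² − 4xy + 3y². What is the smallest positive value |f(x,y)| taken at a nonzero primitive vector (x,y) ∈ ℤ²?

translate: b→0 (≡-4 mod 4), so (2,-4,3)→(2,0,1)
flip: (2,0,1)→(1,0,2)
reduced (well bottom): (1,0,2) with a≤c, −a<b≤a
well minimum = a = 1

1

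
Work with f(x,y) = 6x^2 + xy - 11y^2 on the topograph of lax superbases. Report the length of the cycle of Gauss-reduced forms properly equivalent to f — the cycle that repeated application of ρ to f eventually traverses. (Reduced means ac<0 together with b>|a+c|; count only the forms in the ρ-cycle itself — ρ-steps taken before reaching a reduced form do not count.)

D = 265, ⌊√D⌋ = 16
descent: ρ → (-11,-1,6)
descent: ρ → (6,13,-4)  [lands on river]
river: ρ → (-4,11,9)
river: ρ → (9,7,-6)
river: ρ → (-6,5,10)
river: ρ → (10,15,-1)
river: ρ → (-1,15,10)
river: ρ → (10,5,-6)
river: ρ → (-6,7,9)
river: ρ → (9,11,-4)
river: ρ → (-4,13,6)
river: ρ → (6,11,-6)
river: ρ → (-6,13,4)
river: ρ → (4,11,-9)
river: ρ → (-9,7,6)
river: ρ → (6,5,-10)
river: ρ → (-10,15,1)
river: ρ → (1,15,-10)
river: ρ → (-10,5,6)
river: ρ → (6,7,-9)
river: ρ → (-9,11,4)
river: ρ → (4,13,-6)
river: ρ → (-6,11,6)
ρ-cycle length = 22 (tail of 2 descent steps not counted)

22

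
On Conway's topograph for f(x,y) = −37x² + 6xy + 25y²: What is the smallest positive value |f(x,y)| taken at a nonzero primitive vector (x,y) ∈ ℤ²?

descent: ρ → (25,44,-18)  [lands on river]
river: ρ → (-18,28,41)
river: ρ → (41,54,-5)
river: ρ → (-5,56,30)
river: ρ → (30,4,-31)
river: ρ → (-31,58,3)
river: ρ → (3,56,-50)
river: ρ → (-50,44,9)
river: ρ → (9,46,-45)
river: ρ → (-45,44,10)
river: ρ → (10,56,-15)
river: ρ → (-15,34,43)
river: ρ → (43,52,-6)
river: ρ → (-6,56,25)
closes: descent 1, river 14
min |a| on river = 3

3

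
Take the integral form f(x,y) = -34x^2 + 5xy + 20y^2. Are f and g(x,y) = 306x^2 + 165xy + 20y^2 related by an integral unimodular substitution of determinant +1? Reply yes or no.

D₁ = 2745, D₂ = 2745
river cycle of f (length 12): (20, 35, -19), (-19, 41, 14), (14, 43, -16), (-16, 21, 36), (36, 51, -1), (-1, 51, 36), (36, 21, -16), (-16, 43, 14), (14, 41, -19), (-19, 35, 20), … (2 more)
river cycle of g (length 12): (20, 35, -19), (-19, 41, 14), (14, 43, -16), (-16, 21, 36), (36, 51, -1), (-1, 51, 36), (36, 21, -16), (-16, 43, 14), (14, 41, -19), (-19, 35, 20), … (2 more)
cycles coincide ⇒ equivalent

yes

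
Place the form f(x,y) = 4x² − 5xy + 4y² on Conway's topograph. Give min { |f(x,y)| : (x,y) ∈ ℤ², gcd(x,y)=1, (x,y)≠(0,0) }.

translate: b→3 (≡-5 mod 8), so (4,-5,4)→(4,3,3)
flip: (4,3,3)→(3,-3,4)
translate: b→3 (≡-3 mod 6), so (3,-3,4)→(3,3,4)
reduced (well bottom): (3,3,4) with a≤c, −a<b≤a
well minimum = a = 3

3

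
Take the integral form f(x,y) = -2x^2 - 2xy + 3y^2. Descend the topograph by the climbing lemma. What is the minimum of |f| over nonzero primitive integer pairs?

descent: ρ → (3,2,-2)  [lands on river]
river: ρ → (-2,2,3)
river: ρ → (3,4,-1)
river: ρ → (-1,4,3)
closes: descent 1, river 4
min |a| on river = 1

1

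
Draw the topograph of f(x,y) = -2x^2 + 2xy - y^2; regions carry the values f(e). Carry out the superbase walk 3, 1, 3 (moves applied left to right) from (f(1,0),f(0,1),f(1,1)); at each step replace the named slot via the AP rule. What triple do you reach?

start (-2,-1,-1) = (f(1,0),f(0,1),f(1,1))
replace slot 3: 2·((-2)+(-1)) − (-1) = -5 → (-2,-1,-5)
replace slot 1: 2·((-1)+(-5)) − (-2) = -10 → (-10,-1,-5)
replace slot 3: 2·((-10)+(-1)) − (-5) = -17 → (-10,-1,-17)

-10,-1,-17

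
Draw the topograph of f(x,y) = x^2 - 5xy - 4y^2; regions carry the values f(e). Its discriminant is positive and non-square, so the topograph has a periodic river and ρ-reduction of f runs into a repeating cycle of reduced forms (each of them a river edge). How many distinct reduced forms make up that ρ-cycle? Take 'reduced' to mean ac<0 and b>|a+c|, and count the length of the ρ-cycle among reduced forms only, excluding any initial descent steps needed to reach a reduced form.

D = 41, ⌊√D⌋ = 6
descent: ρ → (-4,5,1)  [lands on river]
river: ρ → (1,5,-4)
river: ρ → (-4,3,2)
river: ρ → (2,5,-2)
river: ρ → (-2,3,4)
river: ρ → (4,5,-1)
river: ρ → (-1,5,4)
river: ρ → (4,3,-2)
river: ρ → (-2,5,2)
river: ρ → (2,3,-4)
ρ-cycle length = 10 (tail of 1 descent step not counted)

10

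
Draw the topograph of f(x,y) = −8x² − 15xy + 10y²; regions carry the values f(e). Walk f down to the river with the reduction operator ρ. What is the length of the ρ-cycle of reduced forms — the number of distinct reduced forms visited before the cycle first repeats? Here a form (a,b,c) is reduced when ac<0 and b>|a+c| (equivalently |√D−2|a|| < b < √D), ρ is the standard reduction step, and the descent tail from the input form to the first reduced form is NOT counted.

D = 545, ⌊√D⌋ = 23
descent: ρ → (10,15,-8)  [lands on river]
river: ρ → (-8,17,8)
river: ρ → (8,15,-10)
river: ρ → (-10,5,13)
river: ρ → (13,21,-2)
river: ρ → (-2,23,2)
river: ρ → (2,21,-13)
river: ρ → (-13,5,10)
ρ-cycle length = 8 (tail of 1 descent step not counted)

8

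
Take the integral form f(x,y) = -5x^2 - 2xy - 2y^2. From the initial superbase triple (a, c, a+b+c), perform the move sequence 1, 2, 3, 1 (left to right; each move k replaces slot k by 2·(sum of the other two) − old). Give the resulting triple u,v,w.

start (-5,-2,-9) = (f(1,0),f(0,1),f(1,1))
replace slot 1: 2·((-2)+(-9)) − (-5) = -17 → (-17,-2,-9)
replace slot 2: 2·((-17)+(-9)) − (-2) = -50 → (-17,-50,-9)
replace slot 3: 2·((-17)+(-50)) − (-9) = -125 → (-17,-50,-125)
replace slot 1: 2·((-50)+(-125)) − (-17) = -333 → (-333,-50,-125)

-333,-50,-125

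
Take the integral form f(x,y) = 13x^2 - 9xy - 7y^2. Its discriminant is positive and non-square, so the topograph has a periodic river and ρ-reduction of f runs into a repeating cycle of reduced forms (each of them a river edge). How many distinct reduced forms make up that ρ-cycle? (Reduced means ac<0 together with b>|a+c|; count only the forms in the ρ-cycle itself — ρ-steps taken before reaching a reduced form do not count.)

D = 445, ⌊√D⌋ = 21
descent: ρ → (-7,9,13)  [lands on river]
river: ρ → (13,17,-3)
river: ρ → (-3,19,7)
river: ρ → (7,9,-13)
river: ρ → (-13,17,3)
river: ρ → (3,19,-7)
ρ-cycle length = 6 (tail of 1 descent step not counted)

6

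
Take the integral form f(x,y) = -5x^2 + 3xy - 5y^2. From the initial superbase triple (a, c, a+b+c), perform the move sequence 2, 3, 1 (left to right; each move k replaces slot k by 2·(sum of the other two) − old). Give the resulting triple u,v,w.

start (-5,-5,-7) = (f(1,0),f(0,1),f(1,1))
replace slot 2: 2·((-5)+(-7)) − (-5) = -19 → (-5,-19,-7)
replace slot 3: 2·((-5)+(-19)) − (-7) = -41 → (-5,-19,-41)
replace slot 1: 2·((-19)+(-41)) − (-5) = -115 → (-115,-19,-41)

-115,-19,-41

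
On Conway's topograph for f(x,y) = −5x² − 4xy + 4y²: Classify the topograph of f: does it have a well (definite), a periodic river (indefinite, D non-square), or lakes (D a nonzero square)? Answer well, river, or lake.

D = b²−4ac = (-4)² − 4·(-5)·4 = 96
D > 0 non-square ⇒ indefinite ⇒ periodic river

river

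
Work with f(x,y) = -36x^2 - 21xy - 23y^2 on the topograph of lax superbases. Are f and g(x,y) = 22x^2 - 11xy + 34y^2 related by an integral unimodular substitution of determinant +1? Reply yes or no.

D₁ = -2871, D₂ = -2871
f is negative-definite; reduce −f:
−f: flip: (36,21,23)→(23,-21,36)
−f: reduced (well bottom): (23,-21,36) with a≤c, −a<b≤a
flip sign back: reduced form of f is (-23,21,-36)
g: reduced (well bottom): (22,-11,34) with a≤c, −a<b≤a
reduced forms (-23, 21, -36) vs (22, -11, 34) ⇒ inequivalent

no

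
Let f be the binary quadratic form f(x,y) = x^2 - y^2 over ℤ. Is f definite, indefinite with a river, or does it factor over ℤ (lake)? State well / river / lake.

D = b²−4ac = 0² − 4·1·(-1) = 4
D = 2² is a perfect square ⇒ form factors over ℤ ⇒ lakes

lake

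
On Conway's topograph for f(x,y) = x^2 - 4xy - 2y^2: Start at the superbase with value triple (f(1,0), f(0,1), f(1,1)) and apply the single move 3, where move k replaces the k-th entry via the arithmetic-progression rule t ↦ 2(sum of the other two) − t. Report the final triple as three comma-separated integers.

start (1,-2,-5) = (f(1,0),f(0,1),f(1,1))
replace slot 3: 2·(1+(-2)) − (-5) = 3 → (1,-2,3)

1,-2,3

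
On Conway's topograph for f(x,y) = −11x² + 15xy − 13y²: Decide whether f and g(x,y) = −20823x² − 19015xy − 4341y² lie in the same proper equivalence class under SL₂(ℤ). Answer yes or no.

D₁ = -347, D₂ = -347
f is negative-definite; reduce −f:
−f: translate: b→7 (≡-15 mod 22), so (11,-15,13)→(11,7,9)
−f: flip: (11,7,9)→(9,-7,11)
−f: reduced (well bottom): (9,-7,11) with a≤c, −a<b≤a
flip sign back: reduced form of f is (-9,7,-11)
g is negative-definite; reduce −g:
−g: flip: (20823,19015,4341)→(4341,-19015,20823)
−g: translate: b→-1651 (≡-19015 mod 8682), so (4341,-19015,20823)→(4341,-1651,157)
−g: flip: (4341,-1651,157)→(157,1651,4341)
−g: translate: b→81 (≡1651 mod 314), so (157,1651,4341)→(157,81,11)
−g: flip: (157,81,11)→(11,-81,157)
−g: translate: b→7 (≡-81 mod 22), so (11,-81,157)→(11,7,9)
−g: flip: (11,7,9)→(9,-7,11)
−g: reduced (well bottom): (9,-7,11) with a≤c, −a<b≤a
flip sign back: reduced form of g is (-9,7,-11)
reduced forms (-9, 7, -11) vs (-9, 7, -11) ⇒ equivalent

yes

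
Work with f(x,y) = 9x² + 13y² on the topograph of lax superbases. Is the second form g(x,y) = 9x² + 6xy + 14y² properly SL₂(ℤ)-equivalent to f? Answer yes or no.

D₁ = -468, D₂ = -468
f: reduced (well bottom): (9,0,13) with a≤c, −a<b≤a
g: reduced (well bottom): (9,6,14) with a≤c, −a<b≤a
reduced forms (9, 0, 13) vs (9, 6, 14) ⇒ inequivalent

no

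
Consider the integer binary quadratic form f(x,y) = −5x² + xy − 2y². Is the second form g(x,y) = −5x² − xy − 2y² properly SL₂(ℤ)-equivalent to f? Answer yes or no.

D₁ = -39, D₂ = -39
f is negative-definite; reduce −f:
−f: flip: (5,-1,2)→(2,1,5)
−f: reduced (well bottom): (2,1,5) with a≤c, −a<b≤a
flip sign back: reduced form of f is (-2,-1,-5)
g is negative-definite; reduce −g:
−g: flip: (5,1,2)→(2,-1,5)
−g: reduced (well bottom): (2,-1,5) with a≤c, −a<b≤a
flip sign back: reduced form of g is (-2,1,-5)
reduced forms (-2, -1, -5) vs (-2, 1, -5) ⇒ inequivalent

no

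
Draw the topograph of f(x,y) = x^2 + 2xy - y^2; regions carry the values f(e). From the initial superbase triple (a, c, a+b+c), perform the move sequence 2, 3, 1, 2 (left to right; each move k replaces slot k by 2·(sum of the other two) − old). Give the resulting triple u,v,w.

start (1,-1,2) = (f(1,0),f(0,1),f(1,1))
replace slot 2: 2·(1+2) − (-1) = 7 → (1,7,2)
replace slot 3: 2·(1+7) − 2 = 14 → (1,7,14)
replace slot 1: 2·(7+14) − 1 = 41 → (41,7,14)
replace slot 2: 2·(41+14) − 7 = 103 → (41,103,14)

41,103,14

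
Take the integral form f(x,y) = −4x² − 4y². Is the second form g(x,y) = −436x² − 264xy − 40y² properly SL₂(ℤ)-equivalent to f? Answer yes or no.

D₁ = -64, D₂ = -64
f is negative-definite; reduce −f:
−f: reduced (well bottom): (4,0,4) with a≤c, −a<b≤a
flip sign back: reduced form of f is (-4,0,-4)
g is negative-definite; reduce −g:
−g: flip: (436,264,40)→(40,-264,436)
−g: translate: b→-24 (≡-264 mod 80), so (40,-264,436)→(40,-24,4)
−g: flip: (40,-24,4)→(4,24,40)
−g: translate: b→0 (≡24 mod 8), so (4,24,40)→(4,0,4)
−g: reduced (well bottom): (4,0,4) with a≤c, −a<b≤a
flip sign back: reduced form of g is (-4,0,-4)
reduced forms (-4, 0, -4) vs (-4, 0, -4) ⇒ equivalent

yes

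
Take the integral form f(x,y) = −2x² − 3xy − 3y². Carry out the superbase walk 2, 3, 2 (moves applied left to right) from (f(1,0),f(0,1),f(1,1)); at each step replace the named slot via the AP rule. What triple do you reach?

start (-2,-3,-8) = (f(1,0),f(0,1),f(1,1))
replace slot 2: 2·((-2)+(-8)) − (-3) = -17 → (-2,-17,-8)
replace slot 3: 2·((-2)+(-17)) − (-8) = -30 → (-2,-17,-30)
replace slot 2: 2·((-2)+(-30)) − (-17) = -47 → (-2,-47,-30)

-2,-47,-30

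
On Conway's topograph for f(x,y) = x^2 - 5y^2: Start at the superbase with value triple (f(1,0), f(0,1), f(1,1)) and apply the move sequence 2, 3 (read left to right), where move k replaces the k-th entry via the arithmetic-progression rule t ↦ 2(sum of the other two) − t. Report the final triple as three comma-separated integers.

start (1,-5,-4) = (f(1,0),f(0,1),f(1,1))
replace slot 2: 2·(1+(-4)) − (-5) = -1 → (1,-1,-4)
replace slot 3: 2·(1+(-1)) − (-4) = 4 → (1,-1,4)

1,-1,4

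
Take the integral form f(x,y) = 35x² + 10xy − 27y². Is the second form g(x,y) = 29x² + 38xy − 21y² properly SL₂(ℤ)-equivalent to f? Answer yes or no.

D₁ = 3880, D₂ = 3880
river cycle of f (length 22): (-27, 44, 18), (18, 28, -43), (-43, 58, 3), (3, 62, -3), (-3, 58, 43), (43, 28, -18), (-18, 44, 27), (27, 10, -35), (-35, 60, 2), (2, 60, -35), … (12 more)
river cycle of g (length 30): (-21, 46, 21), (21, 38, -29), (-29, 20, 30), (30, 40, -19), (-19, 36, 34), (34, 32, -21), (-21, 52, 14), (14, 60, -5), (-5, 60, 14), (14, 52, -21), … (20 more)
cycles differ ⇒ inequivalent

no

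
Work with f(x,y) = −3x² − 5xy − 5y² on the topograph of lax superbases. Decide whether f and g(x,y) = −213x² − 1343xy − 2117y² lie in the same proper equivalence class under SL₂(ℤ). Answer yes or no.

D₁ = -35, D₂ = -35
f is negative-definite; reduce −f:
−f: translate: b→-1 (≡5 mod 6), so (3,5,5)→(3,-1,3)
−f: flip: (3,-1,3)→(3,1,3)
−f: reduced (well bottom): (3,1,3) with a≤c, −a<b≤a
flip sign back: reduced form of f is (-3,-1,-3)
g is negative-definite; reduce −g:
−g: translate: b→65 (≡1343 mod 426), so (213,1343,2117)→(213,65,5)
−g: flip: (213,65,5)→(5,-65,213)
−g: translate: b→5 (≡-65 mod 10), so (5,-65,213)→(5,5,3)
−g: flip: (5,5,3)→(3,-5,5)
−g: translate: b→1 (≡-5 mod 6), so (3,-5,5)→(3,1,3)
−g: reduced (well bottom): (3,1,3) with a≤c, −a<b≤a
flip sign back: reduced form of g is (-3,-1,-3)
reduced forms (-3, -1, -3) vs (-3, -1, -3) ⇒ equivalent

yes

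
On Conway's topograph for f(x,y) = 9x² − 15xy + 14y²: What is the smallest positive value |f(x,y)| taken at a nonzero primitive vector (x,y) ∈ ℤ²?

translate: b→3 (≡-15 mod 18), so (9,-15,14)→(9,3,8)
flip: (9,3,8)→(8,-3,9)
reduced (well bottom): (8,-3,9) with a≤c, −a<b≤a
well minimum = a = 8

8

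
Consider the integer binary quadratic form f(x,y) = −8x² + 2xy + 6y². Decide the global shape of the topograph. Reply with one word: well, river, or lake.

D = b²−4ac = 2² − 4·(-8)·6 = 196
D = 14² is a perfect square ⇒ form factors over ℤ ⇒ lakes

lake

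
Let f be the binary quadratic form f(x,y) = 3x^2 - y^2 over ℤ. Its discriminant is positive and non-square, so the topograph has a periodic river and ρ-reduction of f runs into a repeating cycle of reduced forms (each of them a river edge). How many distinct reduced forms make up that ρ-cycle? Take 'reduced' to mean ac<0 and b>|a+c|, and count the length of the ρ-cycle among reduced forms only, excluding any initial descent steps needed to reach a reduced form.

D = 12, ⌊√D⌋ = 3
descent: ρ → (-1,2,2)  [lands on river]
river: ρ → (2,2,-1)
ρ-cycle length = 2 (tail of 1 descent step not counted)

2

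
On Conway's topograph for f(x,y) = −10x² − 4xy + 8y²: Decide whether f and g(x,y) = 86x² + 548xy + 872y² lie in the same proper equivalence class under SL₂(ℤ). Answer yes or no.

D₁ = 336, D₂ = 336
river cycle of f (length 6): (8, 4, -10), (-10, 16, 2), (2, 16, -10), (-10, 4, 8), (8, 12, -6), (-6, 12, 8)
river cycle of g (length 6): (2, 16, -10), (-10, 4, 8), (8, 12, -6), (-6, 12, 8), (8, 4, -10), (-10, 16, 2)
cycles coincide ⇒ equivalent

yes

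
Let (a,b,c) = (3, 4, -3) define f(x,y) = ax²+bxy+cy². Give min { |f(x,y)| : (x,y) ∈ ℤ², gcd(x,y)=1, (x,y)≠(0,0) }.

river: ρ → (-3,2,4)
river: ρ → (4,6,-1)
river: ρ → (-1,6,4)
river: ρ → (4,2,-3)
river: ρ → (-3,4,3)
river: ρ → (3,2,-4)
river: ρ → (-4,6,1)
river: ρ → (1,6,-4)
river: ρ → (-4,2,3)
river: ρ → (3,4,-3)
closes: descent 0, river 10
min |a| on river = 1

1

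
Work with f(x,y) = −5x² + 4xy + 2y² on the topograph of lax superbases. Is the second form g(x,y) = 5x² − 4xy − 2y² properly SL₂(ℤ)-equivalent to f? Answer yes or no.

D₁ = 56, D₂ = 56
river cycle of f (length 4): (2, 4, -5), (-5, 6, 1), (1, 6, -5), (-5, 4, 2)
river cycle of g (length 4): (-2, 4, 5), (5, 6, -1), (-1, 6, 5), (5, 4, -2)
cycles differ ⇒ inequivalent

no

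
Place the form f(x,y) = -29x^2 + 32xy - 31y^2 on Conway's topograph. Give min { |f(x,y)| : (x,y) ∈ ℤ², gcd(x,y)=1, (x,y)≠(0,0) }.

translate: b→26 (≡-32 mod 58), so (29,-32,31)→(29,26,28)
flip: (29,26,28)→(28,-26,29)
reduced (well bottom): (28,-26,29) with a≤c, −a<b≤a
well minimum |f| = |-28| = 28 (negative-definite)

28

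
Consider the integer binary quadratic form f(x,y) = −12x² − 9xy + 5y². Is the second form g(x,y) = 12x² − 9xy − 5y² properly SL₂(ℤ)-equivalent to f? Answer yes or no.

D₁ = 321, D₂ = 321
river cycle of f (length 6): (5, 9, -12), (-12, 15, 2), (2, 17, -4), (-4, 15, 6), (6, 9, -10), (-10, 11, 5)
river cycle of g (length 6): (-5, 9, 12), (12, 15, -2), (-2, 17, 4), (4, 15, -6), (-6, 9, 10), (10, 11, -5)
cycles differ ⇒ inequivalent

no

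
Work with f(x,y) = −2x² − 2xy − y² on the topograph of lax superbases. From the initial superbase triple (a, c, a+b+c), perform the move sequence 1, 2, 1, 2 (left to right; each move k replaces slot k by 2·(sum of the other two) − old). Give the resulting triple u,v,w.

start (-2,-1,-5) = (f(1,0),f(0,1),f(1,1))
replace slot 1: 2·((-1)+(-5)) − (-2) = -10 → (-10,-1,-5)
replace slot 2: 2·((-10)+(-5)) − (-1) = -29 → (-10,-29,-5)
replace slot 1: 2·((-29)+(-5)) − (-10) = -58 → (-58,-29,-5)
replace slot 2: 2·((-58)+(-5)) − (-29) = -97 → (-58,-97,-5)

-58,-97,-5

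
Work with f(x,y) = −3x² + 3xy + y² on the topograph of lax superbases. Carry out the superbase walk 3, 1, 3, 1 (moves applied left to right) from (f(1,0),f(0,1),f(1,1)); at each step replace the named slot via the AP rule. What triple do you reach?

start (-3,1,1) = (f(1,0),f(0,1),f(1,1))
replace slot 3: 2·((-3)+1) − 1 = -5 → (-3,1,-5)
replace slot 1: 2·(1+(-5)) − (-3) = -5 → (-5,1,-5)
replace slot 3: 2·((-5)+1) − (-5) = -3 → (-5,1,-3)
replace slot 1: 2·(1+(-3)) − (-5) = 1 → (1,1,-3)

1,1,-3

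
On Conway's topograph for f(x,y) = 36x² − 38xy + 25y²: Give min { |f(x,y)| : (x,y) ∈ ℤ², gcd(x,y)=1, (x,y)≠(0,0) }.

translate: b→34 (≡-38 mod 72), so (36,-38,25)→(36,34,23)
flip: (36,34,23)→(23,-34,36)
translate: b→12 (≡-34 mod 46), so (23,-34,36)→(23,12,25)
reduced (well bottom): (23,12,25) with a≤c, −a<b≤a
well minimum = a = 23

23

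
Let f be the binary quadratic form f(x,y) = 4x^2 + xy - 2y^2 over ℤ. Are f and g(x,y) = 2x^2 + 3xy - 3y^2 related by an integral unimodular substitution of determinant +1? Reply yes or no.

D₁ = 33, D₂ = 33
river cycle of f (length 4): (-2, 3, 3), (3, 3, -2), (-2, 5, 1), (1, 5, -2)
river cycle of g (length 4): (-3, 3, 2), (2, 5, -1), (-1, 5, 2), (2, 3, -3)
cycles differ ⇒ inequivalent

no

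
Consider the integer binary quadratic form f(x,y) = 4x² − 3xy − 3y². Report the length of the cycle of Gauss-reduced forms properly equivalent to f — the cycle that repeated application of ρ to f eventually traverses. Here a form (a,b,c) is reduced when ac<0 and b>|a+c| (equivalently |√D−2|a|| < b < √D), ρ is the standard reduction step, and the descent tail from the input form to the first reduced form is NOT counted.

D = 57, ⌊√D⌋ = 7
descent: ρ → (-3,3,4)  [lands on river]
river: ρ → (4,5,-2)
river: ρ → (-2,7,1)
river: ρ → (1,7,-2)
river: ρ → (-2,5,4)
river: ρ → (4,3,-3)
ρ-cycle length = 6 (tail of 1 descent step not counted)

6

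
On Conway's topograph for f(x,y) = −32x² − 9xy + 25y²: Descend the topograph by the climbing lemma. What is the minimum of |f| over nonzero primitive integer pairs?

descent: ρ → (25,9,-32)  [lands on river]
river: ρ → (-32,55,2)
river: ρ → (2,57,-4)
river: ρ → (-4,55,16)
river: ρ → (16,41,-25)
river: ρ → (-25,9,32)
river: ρ → (32,55,-2)
river: ρ → (-2,57,4)
river: ρ → (4,55,-16)
river: ρ → (-16,41,25)
closes: descent 1, river 10
min |a| on river = 2

2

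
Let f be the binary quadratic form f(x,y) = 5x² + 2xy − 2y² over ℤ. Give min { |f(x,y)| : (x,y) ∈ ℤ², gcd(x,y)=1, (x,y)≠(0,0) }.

descent: ρ → (-2,6,1)  [lands on river]
river: ρ → (1,6,-2)
closes: descent 1, river 2
min |a| on river = 1

1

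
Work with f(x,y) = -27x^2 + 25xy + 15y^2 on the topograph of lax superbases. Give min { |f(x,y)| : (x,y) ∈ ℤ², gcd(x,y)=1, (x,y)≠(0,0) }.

river: ρ → (15,35,-17)
river: ρ → (-17,33,17)
river: ρ → (17,35,-15)
river: ρ → (-15,25,27)
river: ρ → (27,29,-13)
river: ρ → (-13,23,33)
river: ρ → (33,43,-3)
river: ρ → (-3,47,3)
river: ρ → (3,43,-33)
river: ρ → (-33,23,13)
river: ρ → (13,29,-27)
river: ρ → (-27,25,15)
closes: descent 0, river 12
min |a| on river = 3

3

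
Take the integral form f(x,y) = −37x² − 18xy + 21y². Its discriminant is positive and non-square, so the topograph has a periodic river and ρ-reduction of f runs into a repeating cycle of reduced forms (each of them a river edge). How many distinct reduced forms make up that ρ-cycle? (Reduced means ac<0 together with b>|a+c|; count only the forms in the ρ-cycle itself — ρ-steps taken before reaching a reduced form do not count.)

D = 3432, ⌊√D⌋ = 58
descent: ρ → (21,18,-37)  [lands on river]
river: ρ → (-37,56,2)
river: ρ → (2,56,-37)
river: ρ → (-37,18,21)
river: ρ → (21,24,-34)
river: ρ → (-34,44,11)
river: ρ → (11,44,-34)
river: ρ → (-34,24,21)
ρ-cycle length = 8 (tail of 1 descent step not counted)

8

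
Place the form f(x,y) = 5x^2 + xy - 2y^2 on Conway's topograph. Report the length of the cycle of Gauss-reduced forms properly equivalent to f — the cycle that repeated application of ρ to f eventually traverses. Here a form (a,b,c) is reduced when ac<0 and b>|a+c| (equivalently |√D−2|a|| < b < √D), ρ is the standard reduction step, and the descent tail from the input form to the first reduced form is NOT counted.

D = 41, ⌊√D⌋ = 6
descent: ρ → (-2,3,4)  [lands on river]
river: ρ → (4,5,-1)
river: ρ → (-1,5,4)
river: ρ → (4,3,-2)
river: ρ → (-2,5,2)
river: ρ → (2,3,-4)
river: ρ → (-4,5,1)
river: ρ → (1,5,-4)
river: ρ → (-4,3,2)
river: ρ → (2,5,-2)
ρ-cycle length = 10 (tail of 1 descent step not counted)

10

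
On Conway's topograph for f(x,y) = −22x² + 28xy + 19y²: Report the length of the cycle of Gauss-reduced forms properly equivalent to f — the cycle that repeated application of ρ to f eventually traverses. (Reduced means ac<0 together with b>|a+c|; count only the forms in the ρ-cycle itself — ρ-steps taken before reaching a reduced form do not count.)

D = 2456, ⌊√D⌋ = 49
river: ρ → (19,48,-2)
river: ρ → (-2,48,19)
river: ρ → (19,28,-22)
river: ρ → (-22,16,25)
river: ρ → (25,34,-13)
river: ρ → (-13,44,10)
river: ρ → (10,36,-29)
river: ρ → (-29,22,17)
river: ρ → (17,46,-5)
river: ρ → (-5,44,26)
river: ρ → (26,8,-23)
river: ρ → (-23,38,11)
river: ρ → (11,28,-38)
river: ρ → (-38,48,1)
river: ρ → (1,48,-38)
river: ρ → (-38,28,11)
river: ρ → (11,38,-23)
river: ρ → (-23,8,26)
river: ρ → (26,44,-5)
river: ρ → (-5,46,17)
river: ρ → (17,22,-29)
river: ρ → (-29,36,10)
river: ρ → (10,44,-13)
river: ρ → (-13,34,25)
river: ρ → (25,16,-22)
river: ρ → (-22,28,19)
ρ-cycle length = 26 (tail of 0 descent steps not counted)

26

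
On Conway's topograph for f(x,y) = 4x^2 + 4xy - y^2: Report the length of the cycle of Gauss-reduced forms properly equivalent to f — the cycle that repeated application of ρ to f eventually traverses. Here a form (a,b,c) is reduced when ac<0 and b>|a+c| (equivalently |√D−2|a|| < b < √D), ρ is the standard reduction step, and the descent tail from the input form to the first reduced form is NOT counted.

D = 32, ⌊√D⌋ = 5
river: ρ → (-1,4,4)
river: ρ → (4,4,-1)
ρ-cycle length = 2 (tail of 0 descent steps not counted)

2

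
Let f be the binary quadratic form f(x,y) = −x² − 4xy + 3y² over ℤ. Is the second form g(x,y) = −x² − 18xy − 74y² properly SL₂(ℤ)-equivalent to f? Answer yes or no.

D₁ = 28, D₂ = 28
river cycle of f (length 4): (3, 4, -1), (-1, 4, 3), (3, 2, -2), (-2, 2, 3)
river cycle of g (length 4): (-1, 4, 3), (3, 2, -2), (-2, 2, 3), (3, 4, -1)
cycles coincide ⇒ equivalent

yes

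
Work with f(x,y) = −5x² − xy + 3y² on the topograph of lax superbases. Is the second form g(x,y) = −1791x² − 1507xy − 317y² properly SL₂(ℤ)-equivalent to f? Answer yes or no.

D₁ = 61, D₂ = 61
river cycle of f (length 6): (3, 7, -1), (-1, 7, 3), (3, 5, -3), (-3, 7, 1), (1, 7, -3), (-3, 5, 3)
river cycle of g (length 6): (3, 7, -1), (-1, 7, 3), (3, 5, -3), (-3, 7, 1), (1, 7, -3), (-3, 5, 3)
cycles coincide ⇒ equivalent

yes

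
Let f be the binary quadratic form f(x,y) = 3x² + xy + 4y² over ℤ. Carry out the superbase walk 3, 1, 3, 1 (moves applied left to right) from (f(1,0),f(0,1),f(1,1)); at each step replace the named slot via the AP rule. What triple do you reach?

start (3,4,8) = (f(1,0),f(0,1),f(1,1))
replace slot 3: 2·(3+4) − 8 = 6 → (3,4,6)
replace slot 1: 2·(4+6) − 3 = 17 → (17,4,6)
replace slot 3: 2·(17+4) − 6 = 36 → (17,4,36)
replace slot 1: 2·(4+36) − 17 = 63 → (63,4,36)

63,4,36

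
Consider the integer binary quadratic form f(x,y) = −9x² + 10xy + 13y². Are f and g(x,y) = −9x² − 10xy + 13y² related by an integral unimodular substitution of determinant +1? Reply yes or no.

D₁ = 568, D₂ = 568
river cycle of f (length 6): (13, 16, -6), (-6, 20, 7), (7, 22, -3), (-3, 20, 14), (14, 8, -9), (-9, 10, 13)
river cycle of g (length 6): (13, 10, -9), (-9, 8, 14), (14, 20, -3), (-3, 22, 7), (7, 20, -6), (-6, 16, 13)
cycles differ ⇒ inequivalent

no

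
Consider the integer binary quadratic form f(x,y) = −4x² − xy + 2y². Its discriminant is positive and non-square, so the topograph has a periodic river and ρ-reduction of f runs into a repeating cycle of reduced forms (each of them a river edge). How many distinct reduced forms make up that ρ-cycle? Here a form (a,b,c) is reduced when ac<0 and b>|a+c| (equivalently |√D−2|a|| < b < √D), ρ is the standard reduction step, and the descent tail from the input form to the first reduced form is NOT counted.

D = 33, ⌊√D⌋ = 5
descent: ρ → (2,5,-1)  [lands on river]
river: ρ → (-1,5,2)
river: ρ → (2,3,-3)
river: ρ → (-3,3,2)
ρ-cycle length = 4 (tail of 1 descent step not counted)

4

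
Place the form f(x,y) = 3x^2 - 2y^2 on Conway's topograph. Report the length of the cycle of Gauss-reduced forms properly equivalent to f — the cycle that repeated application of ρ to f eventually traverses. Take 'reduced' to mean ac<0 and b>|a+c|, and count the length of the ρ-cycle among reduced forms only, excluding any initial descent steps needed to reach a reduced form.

D = 24, ⌊√D⌋ = 4
descent: ρ → (-2,4,1)  [lands on river]
river: ρ → (1,4,-2)
ρ-cycle length = 2 (tail of 1 descent step not counted)

2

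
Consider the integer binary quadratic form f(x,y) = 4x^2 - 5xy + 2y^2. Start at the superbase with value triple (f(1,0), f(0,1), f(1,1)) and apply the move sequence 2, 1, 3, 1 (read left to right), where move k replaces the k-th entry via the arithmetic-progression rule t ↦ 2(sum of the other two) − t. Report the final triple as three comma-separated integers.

start (4,2,1) = (f(1,0),f(0,1),f(1,1))
replace slot 2: 2·(4+1) − 2 = 8 → (4,8,1)
replace slot 1: 2·(8+1) − 4 = 14 → (14,8,1)
replace slot 3: 2·(14+8) − 1 = 43 → (14,8,43)
replace slot 1: 2·(8+43) − 14 = 88 → (88,8,43)

88,8,43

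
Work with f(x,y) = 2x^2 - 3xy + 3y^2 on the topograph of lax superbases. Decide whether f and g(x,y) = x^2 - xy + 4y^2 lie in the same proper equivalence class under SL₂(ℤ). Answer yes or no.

D₁ = -15, D₂ = -15
f: translate: b→1 (≡-3 mod 4), so (2,-3,3)→(2,1,2)
f: reduced (well bottom): (2,1,2) with a≤c, −a<b≤a
g: translate: b→1 (≡-1 mod 2), so (1,-1,4)→(1,1,4)
g: reduced (well bottom): (1,1,4) with a≤c, −a<b≤a
reduced forms (2, 1, 2) vs (1, 1, 4) ⇒ inequivalent

no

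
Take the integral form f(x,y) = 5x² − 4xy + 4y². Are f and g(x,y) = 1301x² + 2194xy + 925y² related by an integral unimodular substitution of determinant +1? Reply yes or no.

D₁ = -64, D₂ = -64
f: flip: (5,-4,4)→(4,4,5)
f: reduced (well bottom): (4,4,5) with a≤c, −a<b≤a
g: translate: b→-408 (≡2194 mod 2602), so (1301,2194,925)→(1301,-408,32)
g: flip: (1301,-408,32)→(32,408,1301)
g: translate: b→24 (≡408 mod 64), so (32,408,1301)→(32,24,5)
g: flip: (32,24,5)→(5,-24,32)
g: translate: b→-4 (≡-24 mod 10), so (5,-24,32)→(5,-4,4)
g: flip: (5,-4,4)→(4,4,5)
g: reduced (well bottom): (4,4,5) with a≤c, −a<b≤a
reduced forms (4, 4, 5) vs (4, 4, 5) ⇒ equivalent

yes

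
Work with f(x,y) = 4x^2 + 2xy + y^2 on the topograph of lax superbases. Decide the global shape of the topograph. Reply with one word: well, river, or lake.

D = b²−4ac = 2² − 4·4·1 = -12
D < 0 ⇒ definite ⇒ every region one sign ⇒ single well

well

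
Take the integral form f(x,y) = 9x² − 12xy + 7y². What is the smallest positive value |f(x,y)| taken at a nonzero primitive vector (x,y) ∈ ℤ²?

translate: b→6 (≡-12 mod 18), so (9,-12,7)→(9,6,4)
flip: (9,6,4)→(4,-6,9)
translate: b→2 (≡-6 mod 8), so (4,-6,9)→(4,2,7)
reduced (well bottom): (4,2,7) with a≤c, −a<b≤a
well minimum = a = 4

4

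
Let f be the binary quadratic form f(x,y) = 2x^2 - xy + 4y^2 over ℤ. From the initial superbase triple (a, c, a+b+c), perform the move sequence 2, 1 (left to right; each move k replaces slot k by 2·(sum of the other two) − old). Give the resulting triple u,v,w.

start (2,4,5) = (f(1,0),f(0,1),f(1,1))
replace slot 2: 2·(2+5) − 4 = 10 → (2,10,5)
replace slot 1: 2·(10+5) − 2 = 28 → (28,10,5)

28,10,5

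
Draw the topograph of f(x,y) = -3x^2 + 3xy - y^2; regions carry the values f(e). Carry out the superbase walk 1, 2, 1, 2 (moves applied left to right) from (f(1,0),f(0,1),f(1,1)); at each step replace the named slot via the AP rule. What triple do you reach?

start (-3,-1,-1) = (f(1,0),f(0,1),f(1,1))
replace slot 1: 2·((-1)+(-1)) − (-3) = -1 → (-1,-1,-1)
replace slot 2: 2·((-1)+(-1)) − (-1) = -3 → (-1,-3,-1)
replace slot 1: 2·((-3)+(-1)) − (-1) = -7 → (-7,-3,-1)
replace slot 2: 2·((-7)+(-1)) − (-3) = -13 → (-7,-13,-1)

-7,-13,-1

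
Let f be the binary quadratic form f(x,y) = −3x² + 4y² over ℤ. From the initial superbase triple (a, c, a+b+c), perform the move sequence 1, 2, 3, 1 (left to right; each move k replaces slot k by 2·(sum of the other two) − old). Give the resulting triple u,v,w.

start (-3,4,1) = (f(1,0),f(0,1),f(1,1))
replace slot 1: 2·(4+1) − (-3) = 13 → (13,4,1)
replace slot 2: 2·(13+1) − 4 = 24 → (13,24,1)
replace slot 3: 2·(13+24) − 1 = 73 → (13,24,73)
replace slot 1: 2·(24+73) − 13 = 181 → (181,24,73)

181,24,73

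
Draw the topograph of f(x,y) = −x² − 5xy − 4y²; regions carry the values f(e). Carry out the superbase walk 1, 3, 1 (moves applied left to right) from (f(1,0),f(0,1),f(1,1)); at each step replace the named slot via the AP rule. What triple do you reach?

start (-1,-4,-10) = (f(1,0),f(0,1),f(1,1))
replace slot 1: 2·((-4)+(-10)) − (-1) = -27 → (-27,-4,-10)
replace slot 3: 2·((-27)+(-4)) − (-10) = -52 → (-27,-4,-52)
replace slot 1: 2·((-4)+(-52)) − (-27) = -85 → (-85,-4,-52)

-85,-4,-52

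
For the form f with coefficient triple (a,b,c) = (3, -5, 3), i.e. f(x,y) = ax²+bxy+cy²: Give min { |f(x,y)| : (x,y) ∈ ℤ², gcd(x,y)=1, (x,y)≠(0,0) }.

translate: b→1 (≡-5 mod 6), so (3,-5,3)→(3,1,1)
flip: (3,1,1)→(1,-1,3)
translate: b→1 (≡-1 mod 2), so (1,-1,3)→(1,1,3)
reduced (well bottom): (1,1,3) with a≤c, −a<b≤a
well minimum = a = 1

1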